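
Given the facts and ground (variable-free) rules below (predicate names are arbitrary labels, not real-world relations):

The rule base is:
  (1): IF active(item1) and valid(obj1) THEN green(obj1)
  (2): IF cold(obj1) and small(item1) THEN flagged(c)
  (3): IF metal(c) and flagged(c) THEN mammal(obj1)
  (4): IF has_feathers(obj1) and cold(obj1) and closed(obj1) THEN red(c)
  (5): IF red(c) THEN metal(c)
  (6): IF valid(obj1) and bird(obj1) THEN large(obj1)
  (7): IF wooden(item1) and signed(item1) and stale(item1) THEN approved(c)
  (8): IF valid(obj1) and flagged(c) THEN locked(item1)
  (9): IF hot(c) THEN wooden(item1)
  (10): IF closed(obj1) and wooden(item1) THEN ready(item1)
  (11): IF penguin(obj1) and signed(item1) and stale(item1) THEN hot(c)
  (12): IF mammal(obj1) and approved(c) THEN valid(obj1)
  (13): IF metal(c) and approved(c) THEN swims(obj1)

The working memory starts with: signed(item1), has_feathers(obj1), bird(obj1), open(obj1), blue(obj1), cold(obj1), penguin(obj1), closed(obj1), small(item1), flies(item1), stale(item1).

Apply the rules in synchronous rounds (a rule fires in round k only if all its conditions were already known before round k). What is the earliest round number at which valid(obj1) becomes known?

4

Round 1 fires (2), (4), (11), giving flagged(c), red(c), hot(c).
Round 2 fires (5), (9), giving metal(c), wooden(item1).
Round 3 fires (3), (7), (10), giving mammal(obj1), approved(c), ready(item1).
Round 4 fires (12), (13), giving valid(obj1), swims(obj1).
valid(obj1) first appears in round 4.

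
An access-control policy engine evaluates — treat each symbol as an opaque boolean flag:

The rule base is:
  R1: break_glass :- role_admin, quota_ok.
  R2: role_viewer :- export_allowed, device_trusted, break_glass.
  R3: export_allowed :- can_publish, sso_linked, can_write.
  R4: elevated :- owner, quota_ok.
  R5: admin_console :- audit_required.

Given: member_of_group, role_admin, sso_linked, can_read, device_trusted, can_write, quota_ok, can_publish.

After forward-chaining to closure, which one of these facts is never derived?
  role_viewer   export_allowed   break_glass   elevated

elevated

Round 1: R1 [break_glass :- role_admin, quota_ok.]; R3 [export_allowed :- can_publish, sso_linked, can_write.]. New: break_glass, export_allowed.
Round 2: R2 [role_viewer :- export_allowed, device_trusted, break_glass.]. New: role_viewer.
Derived: role_viewer (round 2), break_glass (round 1), export_allowed (round 1). elevated never appears in any round.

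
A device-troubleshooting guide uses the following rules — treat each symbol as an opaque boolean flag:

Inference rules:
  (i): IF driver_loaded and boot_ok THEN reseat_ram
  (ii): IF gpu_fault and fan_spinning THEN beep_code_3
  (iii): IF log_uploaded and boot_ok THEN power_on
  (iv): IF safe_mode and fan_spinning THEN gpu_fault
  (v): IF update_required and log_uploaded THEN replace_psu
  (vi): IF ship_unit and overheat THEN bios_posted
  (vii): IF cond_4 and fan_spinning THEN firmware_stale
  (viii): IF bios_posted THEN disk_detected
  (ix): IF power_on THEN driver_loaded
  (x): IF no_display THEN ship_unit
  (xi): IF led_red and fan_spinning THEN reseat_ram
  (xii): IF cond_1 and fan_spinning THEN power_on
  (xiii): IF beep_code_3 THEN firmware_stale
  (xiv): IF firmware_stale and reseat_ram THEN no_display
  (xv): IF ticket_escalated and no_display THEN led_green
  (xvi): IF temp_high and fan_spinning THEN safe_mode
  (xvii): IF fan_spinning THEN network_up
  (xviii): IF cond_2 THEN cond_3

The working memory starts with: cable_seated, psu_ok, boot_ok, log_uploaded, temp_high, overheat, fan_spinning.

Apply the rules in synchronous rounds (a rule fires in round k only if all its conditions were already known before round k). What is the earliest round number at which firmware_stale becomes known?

4

Round 1 fires (iii), (xvi), (xvii), giving power_on, safe_mode, network_up.
Round 2 fires (iv), (ix), giving gpu_fault, driver_loaded.
Round 3 fires (i), (ii), giving reseat_ram, beep_code_3.
Round 4 fires (xiii), giving firmware_stale.
firmware_stale first appears in round 4.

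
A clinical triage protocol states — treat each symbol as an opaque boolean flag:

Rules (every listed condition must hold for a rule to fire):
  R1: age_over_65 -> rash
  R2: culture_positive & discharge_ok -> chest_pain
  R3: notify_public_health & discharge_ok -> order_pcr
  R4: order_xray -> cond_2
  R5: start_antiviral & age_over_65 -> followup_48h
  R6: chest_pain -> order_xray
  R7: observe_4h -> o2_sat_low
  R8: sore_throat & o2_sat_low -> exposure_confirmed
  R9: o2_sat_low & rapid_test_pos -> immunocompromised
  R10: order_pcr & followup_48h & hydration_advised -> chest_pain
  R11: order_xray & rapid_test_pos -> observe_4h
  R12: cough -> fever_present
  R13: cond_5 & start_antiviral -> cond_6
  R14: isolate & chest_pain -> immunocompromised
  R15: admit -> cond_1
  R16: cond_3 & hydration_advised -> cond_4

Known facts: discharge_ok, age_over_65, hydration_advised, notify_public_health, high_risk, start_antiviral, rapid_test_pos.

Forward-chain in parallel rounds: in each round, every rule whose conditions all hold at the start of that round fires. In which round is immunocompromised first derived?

6

Round 1: R1 [age_over_65 -> rash]; R3 [notify_public_health & discharge_ok -> order_pcr]; R5 [start_antiviral & age_over_65 -> followup_48h]. New: rash, order_pcr, followup_48h.
Round 2: R10 [order_pcr & followup_48h & hydration_advised -> chest_pain]. New: chest_pain.
Round 3: R6 [chest_pain -> order_xray]. New: order_xray.
Round 4: R4 [order_xray -> cond_2]; R11 [order_xray & rapid_test_pos -> observe_4h]. New: cond_2, observe_4h.
Round 5: R7 [observe_4h -> o2_sat_low]. New: o2_sat_low.
Round 6: R9 [o2_sat_low & rapid_test_pos -> immunocompromised]. New: immunocompromised.
immunocompromised first appears in round 6.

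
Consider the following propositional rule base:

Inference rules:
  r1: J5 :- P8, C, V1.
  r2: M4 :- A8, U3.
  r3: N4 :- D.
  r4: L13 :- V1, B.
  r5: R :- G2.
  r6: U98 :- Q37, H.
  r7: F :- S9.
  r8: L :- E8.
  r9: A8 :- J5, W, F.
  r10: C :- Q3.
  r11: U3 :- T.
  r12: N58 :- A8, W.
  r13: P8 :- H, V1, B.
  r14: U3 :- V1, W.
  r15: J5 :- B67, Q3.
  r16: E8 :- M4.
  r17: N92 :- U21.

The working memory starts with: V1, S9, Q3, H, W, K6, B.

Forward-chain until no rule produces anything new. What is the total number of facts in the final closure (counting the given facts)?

18

[1] r4 [L13 :- V1, B.]; r7 [F :- S9.]; r10 [C :- Q3.]; r13 [P8 :- H, V1, B.]; r14 [U3 :- V1, W.]. ⇒ new: L13, F, C, P8, U3.
[2] r1 [J5 :- P8, C, V1.]. ⇒ new: J5.
[3] r9 [A8 :- J5, W, F.]. ⇒ new: A8.
[4] r2 [M4 :- A8, U3.]; r12 [N58 :- A8, W.]. ⇒ new: M4, N58.
[5] r16 [E8 :- M4.]. ⇒ new: E8.
[6] r8 [L :- E8.]. ⇒ new: L.
Closure: {A8, B, C, E8, F, H, J5, K6, L, L13, M4, N58, P8, Q3, S9, U3, V1, W} — 18 facts.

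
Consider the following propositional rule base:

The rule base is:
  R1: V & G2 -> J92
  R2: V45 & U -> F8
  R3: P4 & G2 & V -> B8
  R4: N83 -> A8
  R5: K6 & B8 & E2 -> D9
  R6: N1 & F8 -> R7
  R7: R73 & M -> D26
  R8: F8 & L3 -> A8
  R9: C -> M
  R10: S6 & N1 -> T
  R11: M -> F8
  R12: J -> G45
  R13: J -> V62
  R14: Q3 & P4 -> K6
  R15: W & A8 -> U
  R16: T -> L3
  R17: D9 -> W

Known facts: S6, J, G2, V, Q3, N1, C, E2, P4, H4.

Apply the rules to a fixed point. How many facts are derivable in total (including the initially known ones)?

Round 1 — R1, R3, R9, R10, R12, R13, R14, derive J92, B8, M, T, G45, V62, K6.
Round 2 — R5, R11, R16, derive D9, F8, L3.
Round 3 — R6, R8, R17, derive R7, A8, W.
Round 4 — R15, derive U.
Closure: {A8, B8, C, D9, E2, F8, G2, G45, H4, J, J92, K6, L3, M, N1, P4, Q3, R7, S6, T, U, V, V62, W} — 24 facts.

24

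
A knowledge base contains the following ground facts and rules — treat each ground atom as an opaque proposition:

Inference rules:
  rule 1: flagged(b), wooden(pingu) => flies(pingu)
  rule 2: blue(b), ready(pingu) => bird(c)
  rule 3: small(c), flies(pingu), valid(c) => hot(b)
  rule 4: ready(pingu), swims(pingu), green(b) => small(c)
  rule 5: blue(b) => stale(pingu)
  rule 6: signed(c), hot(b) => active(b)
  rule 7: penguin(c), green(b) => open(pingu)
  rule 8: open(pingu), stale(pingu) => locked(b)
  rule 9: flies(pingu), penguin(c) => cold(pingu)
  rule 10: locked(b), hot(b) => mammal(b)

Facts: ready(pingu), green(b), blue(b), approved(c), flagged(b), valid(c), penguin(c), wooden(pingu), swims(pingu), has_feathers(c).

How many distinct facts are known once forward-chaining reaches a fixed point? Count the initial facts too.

19

Round 1 — rule 1, rule 2, rule 4, rule 5, rule 7, derive flies(pingu), bird(c), small(c), stale(pingu), open(pingu).
Round 2 — rule 3, rule 8, rule 9, derive hot(b), locked(b), cold(pingu).
Round 3 — rule 10, derive mammal(b).
Closure: {approved(c), bird(c), blue(b), cold(pingu), flagged(b), flies(pingu), green(b), has_feathers(c), hot(b), locked(b), mammal(b), open(pingu), penguin(c), ready(pingu), small(c), stale(pingu), swims(pingu), valid(c), wooden(pingu)} — 19 facts.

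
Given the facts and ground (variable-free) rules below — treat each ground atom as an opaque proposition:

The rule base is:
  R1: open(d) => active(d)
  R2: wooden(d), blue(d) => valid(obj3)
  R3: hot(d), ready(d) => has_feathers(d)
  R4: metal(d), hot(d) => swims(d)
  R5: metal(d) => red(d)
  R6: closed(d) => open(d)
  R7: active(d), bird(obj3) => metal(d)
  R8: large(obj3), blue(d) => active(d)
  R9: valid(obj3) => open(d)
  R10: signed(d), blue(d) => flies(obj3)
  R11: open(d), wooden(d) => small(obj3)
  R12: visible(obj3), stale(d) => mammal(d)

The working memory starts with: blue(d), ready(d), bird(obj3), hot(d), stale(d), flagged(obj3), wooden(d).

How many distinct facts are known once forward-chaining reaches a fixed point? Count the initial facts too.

15

[1] R2 [wooden(d), blue(d) => valid(obj3)]; R3 [hot(d), ready(d) => has_feathers(d)]. ⇒ new: valid(obj3), has_feathers(d).
[2] R9 [valid(obj3) => open(d)]. ⇒ new: open(d).
[3] R1 [open(d) => active(d)]; R11 [open(d), wooden(d) => small(obj3)]. ⇒ new: active(d), small(obj3).
[4] R7 [active(d), bird(obj3) => metal(d)]. ⇒ new: metal(d).
[5] R4 [metal(d), hot(d) => swims(d)]; R5 [metal(d) => red(d)]. ⇒ new: swims(d), red(d).
Closure: {active(d), bird(obj3), blue(d), flagged(obj3), has_feathers(d), hot(d), metal(d), open(d), ready(d), red(d), small(obj3), stale(d), swims(d), valid(obj3), wooden(d)} — 15 facts.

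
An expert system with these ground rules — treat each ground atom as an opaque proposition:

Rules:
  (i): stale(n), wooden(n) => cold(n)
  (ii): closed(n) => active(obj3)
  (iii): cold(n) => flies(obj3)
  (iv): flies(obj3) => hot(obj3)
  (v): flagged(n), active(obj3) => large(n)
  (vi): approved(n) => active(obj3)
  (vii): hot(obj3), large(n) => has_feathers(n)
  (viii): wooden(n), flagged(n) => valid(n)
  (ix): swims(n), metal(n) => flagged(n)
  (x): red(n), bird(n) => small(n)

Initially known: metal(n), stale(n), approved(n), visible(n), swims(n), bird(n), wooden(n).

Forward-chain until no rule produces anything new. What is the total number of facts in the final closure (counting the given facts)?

15

Round 1 — (i), (vi), (ix), derive cold(n), active(obj3), flagged(n).
Round 2 — (iii), (v), (viii), derive flies(obj3), large(n), valid(n).
Round 3 — (iv), derive hot(obj3).
Round 4 — (vii), derive has_feathers(n).
Closure: {active(obj3), approved(n), bird(n), cold(n), flagged(n), flies(obj3), has_feathers(n), hot(obj3), large(n), metal(n), stale(n), swims(n), valid(n), visible(n), wooden(n)} — 15 facts.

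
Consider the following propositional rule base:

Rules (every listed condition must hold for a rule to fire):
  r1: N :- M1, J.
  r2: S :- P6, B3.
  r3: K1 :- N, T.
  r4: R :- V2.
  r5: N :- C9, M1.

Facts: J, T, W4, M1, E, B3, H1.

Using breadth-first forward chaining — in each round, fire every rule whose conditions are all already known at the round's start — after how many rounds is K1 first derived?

2

Round 1 fires r1, giving N.
Round 2 fires r3, giving K1.
K1 first appears in round 2.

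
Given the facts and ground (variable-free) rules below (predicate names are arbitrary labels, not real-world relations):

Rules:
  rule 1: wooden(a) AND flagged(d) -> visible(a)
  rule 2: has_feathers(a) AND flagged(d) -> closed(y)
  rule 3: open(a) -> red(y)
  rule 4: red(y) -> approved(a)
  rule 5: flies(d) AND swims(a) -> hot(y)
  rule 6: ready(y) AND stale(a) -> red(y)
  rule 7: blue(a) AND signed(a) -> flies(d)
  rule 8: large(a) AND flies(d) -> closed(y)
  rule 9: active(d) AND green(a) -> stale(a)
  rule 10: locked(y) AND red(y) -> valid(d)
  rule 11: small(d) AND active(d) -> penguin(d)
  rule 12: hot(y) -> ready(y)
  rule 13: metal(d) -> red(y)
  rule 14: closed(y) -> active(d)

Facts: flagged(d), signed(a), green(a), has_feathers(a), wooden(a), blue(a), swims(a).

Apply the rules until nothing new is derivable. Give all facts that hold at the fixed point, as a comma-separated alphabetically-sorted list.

Round 1 fires rule 1, rule 2, rule 7, giving visible(a), closed(y), flies(d).
Round 2 fires rule 5, rule 14, giving hot(y), active(d).
Round 3 fires rule 9, rule 12, giving stale(a), ready(y).
Round 4 fires rule 6, giving red(y).
Round 5 fires rule 4, giving approved(a).

active(d), approved(a), blue(a), closed(y), flagged(d), flies(d), green(a), has_feathers(a), hot(y), ready(y), red(y), signed(a), stale(a), swims(a), visible(a), wooden(a)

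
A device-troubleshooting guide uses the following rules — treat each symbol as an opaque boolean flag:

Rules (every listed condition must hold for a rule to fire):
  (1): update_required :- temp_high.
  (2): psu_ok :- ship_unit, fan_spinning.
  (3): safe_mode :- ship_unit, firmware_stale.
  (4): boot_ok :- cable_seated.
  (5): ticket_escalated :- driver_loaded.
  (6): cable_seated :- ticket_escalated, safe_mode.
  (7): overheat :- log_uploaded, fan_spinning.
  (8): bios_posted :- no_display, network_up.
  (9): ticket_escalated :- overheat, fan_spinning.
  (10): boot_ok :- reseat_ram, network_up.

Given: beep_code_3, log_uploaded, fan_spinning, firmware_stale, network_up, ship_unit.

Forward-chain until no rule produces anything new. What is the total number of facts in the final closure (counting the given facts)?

Round 1: (2) [psu_ok :- ship_unit, fan_spinning.]; (3) [safe_mode :- ship_unit, firmware_stale.]; (7) [overheat :- log_uploaded, fan_spinning.]. New: psu_ok, safe_mode, overheat.
Round 2: (9) [ticket_escalated :- overheat, fan_spinning.]. New: ticket_escalated.
Round 3: (6) [cable_seated :- ticket_escalated, safe_mode.]. New: cable_seated.
Round 4: (4) [boot_ok :- cable_seated.]. New: boot_ok.
Closure: {beep_code_3, boot_ok, cable_seated, fan_spinning, firmware_stale, log_uploaded, network_up, overheat, psu_ok, safe_mode, ship_unit, ticket_escalated} — 12 facts.

12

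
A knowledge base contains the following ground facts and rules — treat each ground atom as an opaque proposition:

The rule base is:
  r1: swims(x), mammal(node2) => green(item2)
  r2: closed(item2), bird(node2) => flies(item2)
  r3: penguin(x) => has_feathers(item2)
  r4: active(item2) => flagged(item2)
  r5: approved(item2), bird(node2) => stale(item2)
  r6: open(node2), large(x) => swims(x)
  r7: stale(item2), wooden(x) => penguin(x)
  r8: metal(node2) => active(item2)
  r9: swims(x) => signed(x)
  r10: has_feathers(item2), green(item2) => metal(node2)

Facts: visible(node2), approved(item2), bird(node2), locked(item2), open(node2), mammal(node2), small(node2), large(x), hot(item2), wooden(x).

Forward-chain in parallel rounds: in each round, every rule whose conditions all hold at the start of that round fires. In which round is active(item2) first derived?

Round 1: r5 [approved(item2), bird(node2) => stale(item2)]; r6 [open(node2), large(x) => swims(x)]. Adds stale(item2), swims(x).
Round 2: r1 [swims(x), mammal(node2) => green(item2)]; r7 [stale(item2), wooden(x) => penguin(x)]; r9 [swims(x) => signed(x)]. Adds green(item2), penguin(x), signed(x).
Round 3: r3 [penguin(x) => has_feathers(item2)]. Adds has_feathers(item2).
Round 4: r10 [has_feathers(item2), green(item2) => metal(node2)]. Adds metal(node2).
Round 5: r8 [metal(node2) => active(item2)]. Adds active(item2).
active(item2) first appears in round 5.

5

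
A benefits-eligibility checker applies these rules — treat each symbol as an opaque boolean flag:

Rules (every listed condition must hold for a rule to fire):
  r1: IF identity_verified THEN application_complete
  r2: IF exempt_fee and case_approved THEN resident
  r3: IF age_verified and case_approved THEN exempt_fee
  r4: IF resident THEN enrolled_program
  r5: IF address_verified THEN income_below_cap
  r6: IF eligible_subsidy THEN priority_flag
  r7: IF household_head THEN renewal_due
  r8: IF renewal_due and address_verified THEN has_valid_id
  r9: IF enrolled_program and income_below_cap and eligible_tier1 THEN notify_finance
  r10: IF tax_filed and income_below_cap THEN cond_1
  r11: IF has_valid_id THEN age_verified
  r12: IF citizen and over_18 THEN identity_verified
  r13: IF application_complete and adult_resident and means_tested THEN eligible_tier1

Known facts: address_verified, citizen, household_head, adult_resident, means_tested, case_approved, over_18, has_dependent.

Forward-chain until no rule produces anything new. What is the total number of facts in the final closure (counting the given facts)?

19

Round 1 fires r5, r7, r12, giving income_below_cap, renewal_due, identity_verified.
Round 2 fires r1, r8, giving application_complete, has_valid_id.
Round 3 fires r11, r13, giving age_verified, eligible_tier1.
Round 4 fires r3, giving exempt_fee.
Round 5 fires r2, giving resident.
Round 6 fires r4, giving enrolled_program.
Round 7 fires r9, giving notify_finance.
Closure: {address_verified, adult_resident, age_verified, application_complete, case_approved, citizen, eligible_tier1, enrolled_program, exempt_fee, has_dependent, has_valid_id, household_head, identity_verified, income_below_cap, means_tested, notify_finance, over_18, renewal_due, resident} — 19 facts.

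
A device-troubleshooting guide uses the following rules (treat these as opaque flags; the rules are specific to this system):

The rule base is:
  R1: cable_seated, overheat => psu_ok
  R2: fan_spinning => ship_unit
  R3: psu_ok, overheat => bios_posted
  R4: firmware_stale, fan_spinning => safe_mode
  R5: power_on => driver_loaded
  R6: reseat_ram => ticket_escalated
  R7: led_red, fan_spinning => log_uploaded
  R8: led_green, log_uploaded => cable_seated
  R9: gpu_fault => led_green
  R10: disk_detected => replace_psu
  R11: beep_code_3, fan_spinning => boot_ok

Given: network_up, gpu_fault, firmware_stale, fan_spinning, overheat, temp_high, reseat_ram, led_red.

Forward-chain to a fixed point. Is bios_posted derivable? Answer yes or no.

yes

Round 1 fires R2, R4, R6, R7, R9, giving ship_unit, safe_mode, ticket_escalated, log_uploaded, led_green.
Round 2 fires R8, giving cable_seated.
Round 3 fires R1, giving psu_ok.
Round 4 fires R3, giving bios_posted.
bios_posted appears in round 4, so it is derivable.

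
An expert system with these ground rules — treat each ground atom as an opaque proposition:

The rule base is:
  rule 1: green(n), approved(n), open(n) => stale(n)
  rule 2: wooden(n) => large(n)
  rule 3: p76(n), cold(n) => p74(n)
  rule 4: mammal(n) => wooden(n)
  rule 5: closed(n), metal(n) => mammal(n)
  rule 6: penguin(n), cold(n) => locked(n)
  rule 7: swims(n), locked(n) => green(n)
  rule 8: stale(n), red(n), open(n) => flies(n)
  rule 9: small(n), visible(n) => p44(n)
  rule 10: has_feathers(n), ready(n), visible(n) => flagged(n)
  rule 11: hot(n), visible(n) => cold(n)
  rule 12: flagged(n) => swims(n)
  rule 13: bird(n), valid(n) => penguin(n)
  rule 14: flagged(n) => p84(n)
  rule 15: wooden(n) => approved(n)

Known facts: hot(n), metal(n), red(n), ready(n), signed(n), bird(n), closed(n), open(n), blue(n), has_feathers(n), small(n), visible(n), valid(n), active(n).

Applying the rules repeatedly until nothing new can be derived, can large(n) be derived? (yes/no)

yes

[1] rule 5 [closed(n), metal(n) => mammal(n)]; rule 9 [small(n), visible(n) => p44(n)]; rule 10 [has_feathers(n), ready(n), visible(n) => flagged(n)]; rule 11 [hot(n), visible(n) => cold(n)]; rule 13 [bird(n), valid(n) => penguin(n)]. ⇒ new: mammal(n), p44(n), flagged(n), cold(n), penguin(n).
[2] rule 4 [mammal(n) => wooden(n)]; rule 6 [penguin(n), cold(n) => locked(n)]; rule 12 [flagged(n) => swims(n)]; rule 14 [flagged(n) => p84(n)]. ⇒ new: wooden(n), locked(n), swims(n), p84(n).
[3] rule 2 [wooden(n) => large(n)]; rule 7 [swims(n), locked(n) => green(n)]; rule 15 [wooden(n) => approved(n)]. ⇒ new: large(n), green(n), approved(n).
[4] rule 1 [green(n), approved(n), open(n) => stale(n)]. ⇒ new: stale(n).
[5] rule 8 [stale(n), red(n), open(n) => flies(n)]. ⇒ new: flies(n).
large(n) appears in round 3, so it is derivable.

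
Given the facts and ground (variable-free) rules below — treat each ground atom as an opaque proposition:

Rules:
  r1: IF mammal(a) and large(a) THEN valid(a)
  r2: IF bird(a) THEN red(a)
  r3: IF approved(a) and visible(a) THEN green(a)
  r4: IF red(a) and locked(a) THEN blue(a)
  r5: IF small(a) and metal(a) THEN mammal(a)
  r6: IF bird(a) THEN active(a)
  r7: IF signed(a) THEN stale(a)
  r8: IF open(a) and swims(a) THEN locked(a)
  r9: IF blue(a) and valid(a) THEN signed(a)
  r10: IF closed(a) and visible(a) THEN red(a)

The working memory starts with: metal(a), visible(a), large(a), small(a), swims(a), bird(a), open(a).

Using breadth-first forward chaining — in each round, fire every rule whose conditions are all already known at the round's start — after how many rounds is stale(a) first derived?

Round 1: r2 [IF bird(a) THEN red(a)]; r5 [IF small(a) and metal(a) THEN mammal(a)]; r6 [IF bird(a) THEN active(a)]; r8 [IF open(a) and swims(a) THEN locked(a)]. New: red(a), mammal(a), active(a), locked(a).
Round 2: r1 [IF mammal(a) and large(a) THEN valid(a)]; r4 [IF red(a) and locked(a) THEN blue(a)]. New: valid(a), blue(a).
Round 3: r9 [IF blue(a) and valid(a) THEN signed(a)]. New: signed(a).
Round 4: r7 [IF signed(a) THEN stale(a)]. New: stale(a).
stale(a) first appears in round 4.

4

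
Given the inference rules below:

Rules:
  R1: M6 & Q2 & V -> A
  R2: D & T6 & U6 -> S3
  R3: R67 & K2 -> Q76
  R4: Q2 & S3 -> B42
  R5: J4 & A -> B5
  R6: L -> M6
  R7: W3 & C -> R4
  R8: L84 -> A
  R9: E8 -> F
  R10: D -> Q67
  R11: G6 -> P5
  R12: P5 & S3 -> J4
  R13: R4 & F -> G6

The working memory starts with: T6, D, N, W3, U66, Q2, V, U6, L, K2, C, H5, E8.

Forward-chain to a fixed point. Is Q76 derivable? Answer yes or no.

Round 1 fires R2, R6, R7, R9, R10, giving S3, M6, R4, F, Q67.
Round 2 fires R1, R4, R13, giving A, B42, G6.
Round 3 fires R11, giving P5.
Round 4 fires R12, giving J4.
Round 5 fires R5, giving B5.
Fixed point reached. Q76 is concluded only by R3; R3 needs R67 (never derived).

no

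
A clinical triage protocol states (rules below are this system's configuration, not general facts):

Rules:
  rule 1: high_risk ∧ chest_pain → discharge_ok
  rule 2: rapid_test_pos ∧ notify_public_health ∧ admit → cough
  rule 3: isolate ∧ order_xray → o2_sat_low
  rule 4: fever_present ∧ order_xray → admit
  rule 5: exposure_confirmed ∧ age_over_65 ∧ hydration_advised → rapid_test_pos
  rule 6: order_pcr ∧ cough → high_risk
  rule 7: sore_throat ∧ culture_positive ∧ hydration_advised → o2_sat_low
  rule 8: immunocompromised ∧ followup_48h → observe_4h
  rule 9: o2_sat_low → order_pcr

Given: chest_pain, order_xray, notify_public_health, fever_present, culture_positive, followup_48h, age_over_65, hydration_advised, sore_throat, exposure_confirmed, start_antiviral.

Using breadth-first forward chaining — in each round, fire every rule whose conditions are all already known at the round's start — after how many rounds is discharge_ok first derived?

Round 1 fires rule 4, rule 5, rule 7, giving admit, rapid_test_pos, o2_sat_low.
Round 2 fires rule 2, rule 9, giving cough, order_pcr.
Round 3 fires rule 6, giving high_risk.
Round 4 fires rule 1, giving discharge_ok.
discharge_ok first appears in round 4.

4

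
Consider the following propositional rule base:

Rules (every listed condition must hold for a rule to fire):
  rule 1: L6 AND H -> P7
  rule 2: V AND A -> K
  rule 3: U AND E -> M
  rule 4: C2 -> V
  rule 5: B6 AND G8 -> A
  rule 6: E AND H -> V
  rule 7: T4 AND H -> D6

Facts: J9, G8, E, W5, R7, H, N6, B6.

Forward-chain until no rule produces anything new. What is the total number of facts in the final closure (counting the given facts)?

11

Round 1: rule 5 [B6 AND G8 -> A]; rule 6 [E AND H -> V]. Adds A, V.
Round 2: rule 2 [V AND A -> K]. Adds K.
Closure: {A, B6, E, G8, H, J9, K, N6, R7, V, W5} — 11 facts.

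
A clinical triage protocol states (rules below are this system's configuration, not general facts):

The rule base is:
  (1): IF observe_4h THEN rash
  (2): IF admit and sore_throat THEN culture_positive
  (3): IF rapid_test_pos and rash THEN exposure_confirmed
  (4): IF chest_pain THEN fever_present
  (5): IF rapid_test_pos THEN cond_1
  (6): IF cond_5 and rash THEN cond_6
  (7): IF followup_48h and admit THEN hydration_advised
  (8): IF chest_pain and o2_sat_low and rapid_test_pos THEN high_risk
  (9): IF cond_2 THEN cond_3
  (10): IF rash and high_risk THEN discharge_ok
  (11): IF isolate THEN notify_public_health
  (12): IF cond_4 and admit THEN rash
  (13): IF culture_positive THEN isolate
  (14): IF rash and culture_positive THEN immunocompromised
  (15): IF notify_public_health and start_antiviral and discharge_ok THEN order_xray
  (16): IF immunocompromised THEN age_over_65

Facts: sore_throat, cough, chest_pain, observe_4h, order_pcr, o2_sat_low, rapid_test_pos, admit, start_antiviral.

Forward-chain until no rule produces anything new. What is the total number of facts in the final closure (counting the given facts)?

21

Round 1 fires (1), (2), (4), (5), (8), giving rash, culture_positive, fever_present, cond_1, high_risk.
Round 2 fires (3), (10), (13), (14), giving exposure_confirmed, discharge_ok, isolate, immunocompromised.
Round 3 fires (11), (16), giving notify_public_health, age_over_65.
Round 4 fires (15), giving order_xray.
Closure: {admit, age_over_65, chest_pain, cond_1, cough, culture_positive, discharge_ok, exposure_confirmed, fever_present, high_risk, immunocompromised, isolate, notify_public_health, o2_sat_low, observe_4h, order_pcr, order_xray, rapid_test_pos, rash, sore_throat, start_antiviral} — 21 facts.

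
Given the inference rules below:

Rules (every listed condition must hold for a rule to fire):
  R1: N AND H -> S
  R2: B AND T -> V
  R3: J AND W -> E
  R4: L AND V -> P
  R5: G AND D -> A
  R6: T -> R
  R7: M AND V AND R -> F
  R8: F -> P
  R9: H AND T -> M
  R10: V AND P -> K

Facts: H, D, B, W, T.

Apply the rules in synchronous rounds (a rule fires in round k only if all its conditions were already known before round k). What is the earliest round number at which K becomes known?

4

Round 1: R2 [B AND T -> V]; R6 [T -> R]; R9 [H AND T -> M]. New: V, R, M.
Round 2: R7 [M AND V AND R -> F]. New: F.
Round 3: R8 [F -> P]. New: P.
Round 4: R10 [V AND P -> K]. New: K.
K first appears in round 4.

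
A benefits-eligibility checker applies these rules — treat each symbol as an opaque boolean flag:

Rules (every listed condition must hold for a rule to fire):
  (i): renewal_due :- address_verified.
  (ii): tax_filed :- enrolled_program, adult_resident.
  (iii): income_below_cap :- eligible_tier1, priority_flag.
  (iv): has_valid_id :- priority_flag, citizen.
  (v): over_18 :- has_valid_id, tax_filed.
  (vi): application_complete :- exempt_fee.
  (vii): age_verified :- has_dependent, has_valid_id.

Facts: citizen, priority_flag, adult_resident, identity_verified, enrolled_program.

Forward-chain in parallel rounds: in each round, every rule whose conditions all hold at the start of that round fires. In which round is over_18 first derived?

2

Round 1 — (ii), (iv), derive tax_filed, has_valid_id.
Round 2 — (v), derive over_18.
over_18 first appears in round 2.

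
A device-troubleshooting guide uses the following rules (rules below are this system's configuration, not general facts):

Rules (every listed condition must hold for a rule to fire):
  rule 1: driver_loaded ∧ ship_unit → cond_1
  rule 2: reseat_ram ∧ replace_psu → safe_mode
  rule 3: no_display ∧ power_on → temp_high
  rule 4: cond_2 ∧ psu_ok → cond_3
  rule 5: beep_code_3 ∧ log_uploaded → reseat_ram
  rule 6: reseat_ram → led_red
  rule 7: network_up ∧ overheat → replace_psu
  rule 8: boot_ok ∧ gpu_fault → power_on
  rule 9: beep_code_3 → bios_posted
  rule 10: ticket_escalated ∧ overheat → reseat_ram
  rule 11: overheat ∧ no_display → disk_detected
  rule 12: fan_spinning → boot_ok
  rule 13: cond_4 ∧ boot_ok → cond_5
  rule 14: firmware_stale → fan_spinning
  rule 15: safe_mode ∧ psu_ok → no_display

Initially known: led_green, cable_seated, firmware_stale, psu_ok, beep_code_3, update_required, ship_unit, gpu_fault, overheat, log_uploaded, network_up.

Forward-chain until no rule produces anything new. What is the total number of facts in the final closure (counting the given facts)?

Round 1 fires rule 5, rule 7, rule 9, rule 14, giving reseat_ram, replace_psu, bios_posted, fan_spinning.
Round 2 fires rule 2, rule 6, rule 12, giving safe_mode, led_red, boot_ok.
Round 3 fires rule 8, rule 15, giving power_on, no_display.
Round 4 fires rule 3, rule 11, giving temp_high, disk_detected.
Closure: {beep_code_3, bios_posted, boot_ok, cable_seated, disk_detected, fan_spinning, firmware_stale, gpu_fault, led_green, led_red, log_uploaded, network_up, no_display, overheat, power_on, psu_ok, replace_psu, reseat_ram, safe_mode, ship_unit, temp_high, update_required} — 22 facts.

22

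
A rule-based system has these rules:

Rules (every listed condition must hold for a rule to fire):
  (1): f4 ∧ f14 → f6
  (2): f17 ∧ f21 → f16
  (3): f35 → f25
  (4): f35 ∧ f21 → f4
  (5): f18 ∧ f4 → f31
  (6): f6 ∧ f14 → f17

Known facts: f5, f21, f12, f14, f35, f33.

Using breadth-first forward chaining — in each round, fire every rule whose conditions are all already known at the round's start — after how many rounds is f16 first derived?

4

Round 1 fires (3), (4), giving f25, f4.
Round 2 fires (1), giving f6.
Round 3 fires (6), giving f17.
Round 4 fires (2), giving f16.
f16 first appears in round 4.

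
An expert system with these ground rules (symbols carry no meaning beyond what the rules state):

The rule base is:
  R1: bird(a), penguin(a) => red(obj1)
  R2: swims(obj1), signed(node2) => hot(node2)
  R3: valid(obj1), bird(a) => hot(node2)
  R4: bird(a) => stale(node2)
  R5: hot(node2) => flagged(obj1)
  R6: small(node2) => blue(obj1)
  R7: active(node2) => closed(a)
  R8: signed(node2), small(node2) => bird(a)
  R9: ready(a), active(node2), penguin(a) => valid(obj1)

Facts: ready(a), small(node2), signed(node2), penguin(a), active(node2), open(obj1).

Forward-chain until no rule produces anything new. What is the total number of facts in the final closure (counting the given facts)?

14

[1] R6 [small(node2) => blue(obj1)]; R7 [active(node2) => closed(a)]; R8 [signed(node2), small(node2) => bird(a)]; R9 [ready(a), active(node2), penguin(a) => valid(obj1)]. ⇒ new: blue(obj1), closed(a), bird(a), valid(obj1).
[2] R1 [bird(a), penguin(a) => red(obj1)]; R3 [valid(obj1), bird(a) => hot(node2)]; R4 [bird(a) => stale(node2)]. ⇒ new: red(obj1), hot(node2), stale(node2).
[3] R5 [hot(node2) => flagged(obj1)]. ⇒ new: flagged(obj1).
Closure: {active(node2), bird(a), blue(obj1), closed(a), flagged(obj1), hot(node2), open(obj1), penguin(a), ready(a), red(obj1), signed(node2), small(node2), stale(node2), valid(obj1)} — 14 facts.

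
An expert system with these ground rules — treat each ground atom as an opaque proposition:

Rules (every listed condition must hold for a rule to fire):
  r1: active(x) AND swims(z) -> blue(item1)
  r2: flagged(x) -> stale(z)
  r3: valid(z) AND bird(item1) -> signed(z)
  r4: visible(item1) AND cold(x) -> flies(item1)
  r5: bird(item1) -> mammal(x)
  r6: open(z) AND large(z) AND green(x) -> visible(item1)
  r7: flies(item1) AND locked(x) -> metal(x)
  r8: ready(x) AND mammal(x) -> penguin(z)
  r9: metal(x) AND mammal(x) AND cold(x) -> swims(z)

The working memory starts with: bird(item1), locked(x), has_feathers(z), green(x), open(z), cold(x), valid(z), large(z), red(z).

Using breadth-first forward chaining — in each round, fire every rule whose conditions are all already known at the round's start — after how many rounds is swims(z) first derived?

Round 1: r3 [valid(z) AND bird(item1) -> signed(z)]; r5 [bird(item1) -> mammal(x)]; r6 [open(z) AND large(z) AND green(x) -> visible(item1)]. New: signed(z), mammal(x), visible(item1).
Round 2: r4 [visible(item1) AND cold(x) -> flies(item1)]. New: flies(item1).
Round 3: r7 [flies(item1) AND locked(x) -> metal(x)]. New: metal(x).
Round 4: r9 [metal(x) AND mammal(x) AND cold(x) -> swims(z)]. New: swims(z).
swims(z) first appears in round 4.

4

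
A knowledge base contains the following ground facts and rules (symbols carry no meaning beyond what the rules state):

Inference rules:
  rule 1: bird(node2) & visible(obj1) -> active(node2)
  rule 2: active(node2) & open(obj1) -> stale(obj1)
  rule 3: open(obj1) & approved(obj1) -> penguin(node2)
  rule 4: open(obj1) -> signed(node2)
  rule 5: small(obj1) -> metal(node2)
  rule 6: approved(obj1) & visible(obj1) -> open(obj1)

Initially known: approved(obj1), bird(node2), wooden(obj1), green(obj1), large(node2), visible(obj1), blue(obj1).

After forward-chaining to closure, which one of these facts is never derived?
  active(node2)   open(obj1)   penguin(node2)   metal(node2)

Round 1 — rule 1, rule 6, derive active(node2), open(obj1).
Round 2 — rule 2, rule 3, rule 4, derive stale(obj1), penguin(node2), signed(node2).
Derived: active(node2) (round 1), open(obj1) (round 1), penguin(node2) (round 2). metal(node2) never appears in any round.

metal(node2)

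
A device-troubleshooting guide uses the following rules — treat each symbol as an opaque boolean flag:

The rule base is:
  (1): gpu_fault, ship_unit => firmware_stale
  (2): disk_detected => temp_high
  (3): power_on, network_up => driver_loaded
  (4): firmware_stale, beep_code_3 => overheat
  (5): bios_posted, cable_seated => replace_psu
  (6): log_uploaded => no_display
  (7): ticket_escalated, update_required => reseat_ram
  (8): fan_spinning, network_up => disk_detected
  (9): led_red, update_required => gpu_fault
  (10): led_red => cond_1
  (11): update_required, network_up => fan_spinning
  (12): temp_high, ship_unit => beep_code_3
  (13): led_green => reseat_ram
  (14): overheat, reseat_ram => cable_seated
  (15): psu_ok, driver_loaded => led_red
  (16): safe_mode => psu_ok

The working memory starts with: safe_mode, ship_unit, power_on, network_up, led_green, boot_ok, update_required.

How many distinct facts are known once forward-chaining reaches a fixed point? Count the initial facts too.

20

Round 1 — (3), (11), (13), (16), derive driver_loaded, fan_spinning, reseat_ram, psu_ok.
Round 2 — (8), (15), derive disk_detected, led_red.
Round 3 — (2), (9), (10), derive temp_high, gpu_fault, cond_1.
Round 4 — (1), (12), derive firmware_stale, beep_code_3.
Round 5 — (4), derive overheat.
Round 6 — (14), derive cable_seated.
Closure: {beep_code_3, boot_ok, cable_seated, cond_1, disk_detected, driver_loaded, fan_spinning, firmware_stale, gpu_fault, led_green, led_red, network_up, overheat, power_on, psu_ok, reseat_ram, safe_mode, ship_unit, temp_high, update_required} — 20 facts.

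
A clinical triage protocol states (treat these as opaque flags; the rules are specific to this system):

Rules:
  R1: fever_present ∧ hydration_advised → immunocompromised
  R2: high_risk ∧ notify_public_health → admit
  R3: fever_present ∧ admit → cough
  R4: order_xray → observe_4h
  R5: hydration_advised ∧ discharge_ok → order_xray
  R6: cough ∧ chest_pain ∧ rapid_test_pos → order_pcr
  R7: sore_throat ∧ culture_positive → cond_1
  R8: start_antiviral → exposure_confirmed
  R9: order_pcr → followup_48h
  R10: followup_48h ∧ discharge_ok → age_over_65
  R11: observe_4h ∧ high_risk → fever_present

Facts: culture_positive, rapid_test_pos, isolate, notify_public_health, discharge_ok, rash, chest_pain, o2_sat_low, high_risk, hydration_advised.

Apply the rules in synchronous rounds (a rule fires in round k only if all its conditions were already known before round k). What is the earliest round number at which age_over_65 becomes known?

7

[1] R2 [high_risk ∧ notify_public_health → admit]; R5 [hydration_advised ∧ discharge_ok → order_xray]. ⇒ new: admit, order_xray.
[2] R4 [order_xray → observe_4h]. ⇒ new: observe_4h.
[3] R11 [observe_4h ∧ high_risk → fever_present]. ⇒ new: fever_present.
[4] R1 [fever_present ∧ hydration_advised → immunocompromised]; R3 [fever_present ∧ admit → cough]. ⇒ new: immunocompromised, cough.
[5] R6 [cough ∧ chest_pain ∧ rapid_test_pos → order_pcr]. ⇒ new: order_pcr.
[6] R9 [order_pcr → followup_48h]. ⇒ new: followup_48h.
[7] R10 [followup_48h ∧ discharge_ok → age_over_65]. ⇒ new: age_over_65.
age_over_65 first appears in round 7.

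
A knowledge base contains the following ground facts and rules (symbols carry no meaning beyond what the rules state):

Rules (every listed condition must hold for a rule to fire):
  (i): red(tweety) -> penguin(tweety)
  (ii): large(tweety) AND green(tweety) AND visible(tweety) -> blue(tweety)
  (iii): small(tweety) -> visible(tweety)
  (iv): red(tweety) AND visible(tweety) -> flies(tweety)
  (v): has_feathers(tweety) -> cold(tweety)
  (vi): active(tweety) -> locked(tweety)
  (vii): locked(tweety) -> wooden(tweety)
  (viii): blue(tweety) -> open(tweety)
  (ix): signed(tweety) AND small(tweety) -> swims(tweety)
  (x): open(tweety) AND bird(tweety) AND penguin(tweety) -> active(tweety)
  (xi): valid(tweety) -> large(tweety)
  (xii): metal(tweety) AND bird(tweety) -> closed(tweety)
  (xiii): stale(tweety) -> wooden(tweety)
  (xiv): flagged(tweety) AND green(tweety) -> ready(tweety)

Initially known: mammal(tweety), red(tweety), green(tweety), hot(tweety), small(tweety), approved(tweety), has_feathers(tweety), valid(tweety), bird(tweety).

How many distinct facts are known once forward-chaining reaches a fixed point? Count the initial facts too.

Round 1: (i) [red(tweety) -> penguin(tweety)]; (iii) [small(tweety) -> visible(tweety)]; (v) [has_feathers(tweety) -> cold(tweety)]; (xi) [valid(tweety) -> large(tweety)]. Adds penguin(tweety), visible(tweety), cold(tweety), large(tweety).
Round 2: (ii) [large(tweety) AND green(tweety) AND visible(tweety) -> blue(tweety)]; (iv) [red(tweety) AND visible(tweety) -> flies(tweety)]. Adds blue(tweety), flies(tweety).
Round 3: (viii) [blue(tweety) -> open(tweety)]. Adds open(tweety).
Round 4: (x) [open(tweety) AND bird(tweety) AND penguin(tweety) -> active(tweety)]. Adds active(tweety).
Round 5: (vi) [active(tweety) -> locked(tweety)]. Adds locked(tweety).
Round 6: (vii) [locked(tweety) -> wooden(tweety)]. Adds wooden(tweety).
Closure: {active(tweety), approved(tweety), bird(tweety), blue(tweety), cold(tweety), flies(tweety), green(tweety), has_feathers(tweety), hot(tweety), large(tweety), locked(tweety), mammal(tweety), open(tweety), penguin(tweety), red(tweety), small(tweety), valid(tweety), visible(tweety), wooden(tweety)} — 19 facts.

19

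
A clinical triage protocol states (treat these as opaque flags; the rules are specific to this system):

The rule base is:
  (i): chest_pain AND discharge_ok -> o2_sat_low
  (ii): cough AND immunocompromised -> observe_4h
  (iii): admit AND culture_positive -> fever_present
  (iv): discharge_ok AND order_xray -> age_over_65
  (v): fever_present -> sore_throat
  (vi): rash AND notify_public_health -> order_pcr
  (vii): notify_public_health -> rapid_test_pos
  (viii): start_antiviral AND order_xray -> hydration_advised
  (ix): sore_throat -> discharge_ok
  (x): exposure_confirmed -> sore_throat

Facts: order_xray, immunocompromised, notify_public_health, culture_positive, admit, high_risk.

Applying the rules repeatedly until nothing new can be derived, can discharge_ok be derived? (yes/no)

yes

[1] (iii) [admit AND culture_positive -> fever_present]; (vii) [notify_public_health -> rapid_test_pos]. ⇒ new: fever_present, rapid_test_pos.
[2] (v) [fever_present -> sore_throat]. ⇒ new: sore_throat.
[3] (ix) [sore_throat -> discharge_ok]. ⇒ new: discharge_ok.
[4] (iv) [discharge_ok AND order_xray -> age_over_65]. ⇒ new: age_over_65.
discharge_ok appears in round 3, so it is derivable.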